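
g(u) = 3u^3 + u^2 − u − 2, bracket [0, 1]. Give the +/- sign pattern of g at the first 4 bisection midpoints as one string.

m = 0.5, g(m) = -1.875 (−); new bracket [0.5, 1]
m = 0.75, g(m) = -0.921875 (−); new bracket [0.75, 1]
m = 0.875, g(m) = -0.099609 (−); new bracket [0.875, 1]
m = 0.9375, g(m) = 0.4133 (+); new bracket [0.875, 0.9375]

---+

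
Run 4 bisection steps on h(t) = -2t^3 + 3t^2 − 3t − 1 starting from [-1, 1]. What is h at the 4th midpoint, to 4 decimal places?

0.6523

t = 0 gives h = -1, negative; keep [-1, 0]
t = -0.5 gives h = 1.5, positive; keep [-0.5, 0]
t = -0.25 gives h = -0.03125, negative; keep [-0.5, -0.25]
t = -0.375 gives h = 0.6523, positive; keep [-0.375, -0.25]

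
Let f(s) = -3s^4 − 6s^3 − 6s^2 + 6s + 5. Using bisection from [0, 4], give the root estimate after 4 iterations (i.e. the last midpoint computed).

midpoint 2: f = -103 < 0 → [0, 2]
midpoint 1: f = -4 < 0 → [0, 1]
midpoint 0.5: f = 5.5625 > 0 → [0.5, 1]
midpoint 0.75: f = 2.6445 > 0 → [0.75, 1]

0.75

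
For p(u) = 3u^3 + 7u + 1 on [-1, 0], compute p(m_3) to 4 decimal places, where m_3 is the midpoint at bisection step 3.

p(-0.5) = -2.875 < 0, so the root lies in [-0.5, 0]
p(-0.25) = -0.796875 < 0, so the root lies in [-0.25, 0]
p(-0.125) = 0.119141 > 0, so the root lies in [-0.25, -0.125]

0.1191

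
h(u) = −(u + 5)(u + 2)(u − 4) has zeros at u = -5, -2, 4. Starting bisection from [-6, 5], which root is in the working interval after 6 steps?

4

h(-0.5) = 30.375 > 0, so the root lies in [-0.5, 5]
h(2.25) = 53.921875 > 0, so the root lies in [2.25, 5]
h(3.625) = 18.193359 > 0, so the root lies in [3.625, 5]
h(4.3125) = -18.3704 < 0, so the root lies in [3.625, 4.3125]
h(3.96875) = 1.6729 > 0, so the root lies in [3.96875, 4.3125]
h(4.140625) = -7.8932 < 0, so the root lies in [3.96875, 4.140625]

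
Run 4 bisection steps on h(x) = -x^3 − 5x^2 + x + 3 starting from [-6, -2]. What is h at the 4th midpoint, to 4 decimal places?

4.6406

h(-4) = -17 < 0, so the root lies in [-6, -4]
h(-5) = -2 < 0, so the root lies in [-6, -5]
h(-5.5) = 12.625 > 0, so the root lies in [-5.5, -5]
h(-5.25) = 4.6406 > 0, so the root lies in [-5.25, -5]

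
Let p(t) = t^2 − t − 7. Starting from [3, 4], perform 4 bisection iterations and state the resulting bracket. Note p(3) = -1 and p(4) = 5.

m = 3.5, p(m) = 1.75 (+); new bracket [3, 3.5]
m = 3.25, p(m) = 0.3125 (+); new bracket [3, 3.25]
m = 3.125, p(m) = -0.359375 (−); new bracket [3.125, 3.25]
m = 3.1875, p(m) = -0.0273 (−); new bracket [3.1875, 3.25]

[3.1875, 3.25]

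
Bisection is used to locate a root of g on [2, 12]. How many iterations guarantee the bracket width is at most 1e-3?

14

Width after n steps is 10/2^n. Need 2^n ≥ 10/1e-3 = 10000.
2^13 = 8192 < 10000 ≤ 2^14 = 16384, so n = 14.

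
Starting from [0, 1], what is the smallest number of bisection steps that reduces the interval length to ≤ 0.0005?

Width after n steps is 1/2^n. Need 2^n ≥ 1/0.0005 = 2000.
2^10 = 1024 < 2000 ≤ 2^11 = 2048, so n = 11.

11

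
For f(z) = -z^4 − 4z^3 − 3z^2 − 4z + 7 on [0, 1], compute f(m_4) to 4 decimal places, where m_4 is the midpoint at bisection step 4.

-0.8118

f(0.5) = 3.6875 > 0, so the root lies in [0.5, 1]
f(0.75) = 0.308594 > 0, so the root lies in [0.75, 1]
f(0.875) = -2.062744 < 0, so the root lies in [0.75, 0.875]
f(0.8125) = -0.8118 < 0, so the root lies in [0.75, 0.8125]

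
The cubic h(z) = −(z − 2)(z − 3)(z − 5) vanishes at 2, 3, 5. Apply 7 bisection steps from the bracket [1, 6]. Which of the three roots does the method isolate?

5

h(3.5) = 1.125 > 0, so the root lies in [3.5, 6]
h(4.75) = 1.203125 > 0, so the root lies in [4.75, 6]
h(5.375) = -3.005859 < 0, so the root lies in [4.75, 5.375]
h(5.0625) = -0.3948 < 0, so the root lies in [4.75, 5.0625]
h(4.90625) = 0.5194 > 0, so the root lies in [4.90625, 5.0625]
h(4.984375) = 0.0925 > 0, so the root lies in [4.984375, 5.0625]
h(5.0234375) = -0.1434 < 0, so the root lies in [4.984375, 5.0234375]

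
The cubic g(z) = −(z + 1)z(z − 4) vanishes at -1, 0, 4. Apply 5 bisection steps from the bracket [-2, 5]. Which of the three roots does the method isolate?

z = 1.5 gives g = 9.375, positive; keep [1.5, 5]
z = 3.25 gives g = 10.359375, positive; keep [3.25, 5]
z = 4.125 gives g = -2.642578, negative; keep [3.25, 4.125]
z = 3.6875 gives g = 5.4016, positive; keep [3.6875, 4.125]
z = 3.90625 gives g = 1.7967, positive; keep [3.90625, 4.125]

4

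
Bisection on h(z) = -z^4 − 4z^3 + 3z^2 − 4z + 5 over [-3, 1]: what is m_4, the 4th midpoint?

0.75

z = -1 gives h = 15, positive; keep [-1, 1]
z = 0 gives h = 5, positive; keep [0, 1]
z = 0.5 gives h = 3.1875, positive; keep [0.5, 1]
z = 0.75 gives h = 1.6836, positive; keep [0.75, 1]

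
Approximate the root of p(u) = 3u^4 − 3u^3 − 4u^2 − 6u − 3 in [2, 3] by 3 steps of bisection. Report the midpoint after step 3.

2.125

u = 2.5 gives p = 27.3125, positive; keep [2, 2.5]
u = 2.25 gives p = 5.964844, positive; keep [2, 2.25]
u = 2.125 gives p = -1.427002, negative; keep [2.125, 2.25]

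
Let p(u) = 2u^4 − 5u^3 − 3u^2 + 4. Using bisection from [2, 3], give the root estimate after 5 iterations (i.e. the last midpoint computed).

u = 2.5 gives p = -14.75, negative; keep [2.5, 3]
u = 2.75 gives p = -8.289062, negative; keep [2.75, 3]
u = 2.875 gives p = -2.974121, negative; keep [2.875, 3]
u = 2.9375 gives p = 0.2923, positive; keep [2.875, 2.9375]
u = 2.90625 gives p = -1.3944, negative; keep [2.90625, 2.9375]

2.90625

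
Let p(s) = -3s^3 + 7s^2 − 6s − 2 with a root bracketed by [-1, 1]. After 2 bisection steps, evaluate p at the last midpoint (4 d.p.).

3.1250

midpoint 0: p = -2 < 0 → [-1, 0]
midpoint -0.5: p = 3.125 > 0 → [-0.5, 0]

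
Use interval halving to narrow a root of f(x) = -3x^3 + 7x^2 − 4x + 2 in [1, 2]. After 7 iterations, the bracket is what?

[1.796875, 1.8046875]

x = 1.5 gives f = 1.625, positive; keep [1.5, 2]
x = 1.75 gives f = 0.359375, positive; keep [1.75, 2]
x = 1.875 gives f = -0.666016, negative; keep [1.75, 1.875]
x = 1.8125 gives f = -0.1169, negative; keep [1.75, 1.8125]
x = 1.78125 gives f = 0.13, positive; keep [1.78125, 1.8125]
x = 1.796875 gives f = 0.0088, positive; keep [1.796875, 1.8125]
x = 1.8046875 gives f = -0.0535, negative; keep [1.796875, 1.8046875]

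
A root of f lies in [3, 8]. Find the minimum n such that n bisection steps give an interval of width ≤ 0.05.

Width after n steps is 5/2^n. Need 2^n ≥ 5/0.05 = 100.
2^6 = 64 < 100 ≤ 2^7 = 128, so n = 7.

7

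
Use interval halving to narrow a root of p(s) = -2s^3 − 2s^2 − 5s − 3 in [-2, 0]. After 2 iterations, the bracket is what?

midpoint -1: p = 2 > 0 → [-1, 0]
midpoint -0.5: p = -0.75 < 0 → [-1, -0.5]

[-1, -0.5]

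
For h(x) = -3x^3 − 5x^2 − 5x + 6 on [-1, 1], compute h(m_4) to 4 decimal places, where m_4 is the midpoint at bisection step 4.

0.1895

h(0) = 6 > 0, so the root lies in [0, 1]
h(0.5) = 1.875 > 0, so the root lies in [0.5, 1]
h(0.75) = -1.828125 < 0, so the root lies in [0.5, 0.75]
h(0.625) = 0.1895 > 0, so the root lies in [0.625, 0.75]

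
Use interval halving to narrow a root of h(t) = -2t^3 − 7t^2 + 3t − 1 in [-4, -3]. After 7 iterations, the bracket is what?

[-3.921875, -3.9140625]

m = -3.5, h(m) = -11.5 (−); new bracket [-4, -3.5]
m = -3.75, h(m) = -5.21875 (−); new bracket [-4, -3.75]
m = -3.875, h(m) = -1.363281 (−); new bracket [-4, -3.875]
m = -3.9375, h(m) = 0.7534 (+); new bracket [-3.9375, -3.875]
m = -3.90625, h(m) = -0.321 (−); new bracket [-3.9375, -3.90625]
m = -3.921875, h(m) = 0.2122 (+); new bracket [-3.921875, -3.90625]
m = -3.9140625, h(m) = -0.0554 (−); new bracket [-3.921875, -3.9140625]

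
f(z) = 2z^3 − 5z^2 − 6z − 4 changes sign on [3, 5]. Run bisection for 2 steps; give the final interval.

[3.5, 4]

m = 4, f(m) = 20 (+); new bracket [3, 4]
m = 3.5, f(m) = -0.5 (−); new bracket [3.5, 4]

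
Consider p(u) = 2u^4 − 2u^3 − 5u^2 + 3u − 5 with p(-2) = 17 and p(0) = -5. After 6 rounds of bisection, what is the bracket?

p(-1) = -9 < 0, so the root lies in [-2, -1]
p(-1.5) = -3.875 < 0, so the root lies in [-2, -1.5]
p(-1.75) = 3.914062 > 0, so the root lies in [-1.75, -1.5]
p(-1.625) = -0.5503 < 0, so the root lies in [-1.75, -1.625]
p(-1.6875) = 1.5284 > 0, so the root lies in [-1.6875, -1.625]
p(-1.65625) = 0.4521 > 0, so the root lies in [-1.65625, -1.625]

[-1.65625, -1.625]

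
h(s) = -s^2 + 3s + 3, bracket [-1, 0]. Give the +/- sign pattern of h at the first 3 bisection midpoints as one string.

midpoint -0.5: h = 1.25 > 0 → [-1, -0.5]
midpoint -0.75: h = 0.1875 > 0 → [-1, -0.75]
midpoint -0.875: h = -0.390625 < 0 → [-0.875, -0.75]

++-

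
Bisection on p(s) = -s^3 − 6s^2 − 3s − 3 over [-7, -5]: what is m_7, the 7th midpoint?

-5.546875

midpoint -6: p = 15 > 0 → [-6, -5]
midpoint -5.5: p = -1.625 < 0 → [-6, -5.5]
midpoint -5.75: p = 5.984375 > 0 → [-5.75, -5.5]
midpoint -5.625: p = 2.0098 > 0 → [-5.625, -5.5]
midpoint -5.5625: p = 0.1506 > 0 → [-5.5625, -5.5]
midpoint -5.53125: p = -0.7475 < 0 → [-5.5625, -5.53125]
midpoint -5.546875: p = -0.301 < 0 → [-5.5625, -5.546875]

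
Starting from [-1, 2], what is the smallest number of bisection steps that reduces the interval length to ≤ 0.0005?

Width after n steps is 3/2^n. Need 2^n ≥ 3/0.0005 = 6000.
2^12 = 4096 < 6000 ≤ 2^13 = 8192, so n = 13.

13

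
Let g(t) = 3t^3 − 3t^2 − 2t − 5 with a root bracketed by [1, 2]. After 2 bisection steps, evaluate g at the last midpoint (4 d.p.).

g(1.5) = -4.625 < 0, so the root lies in [1.5, 2]
g(1.75) = -1.609375 < 0, so the root lies in [1.75, 2]

-1.6094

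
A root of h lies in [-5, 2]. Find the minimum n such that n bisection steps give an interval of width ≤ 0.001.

Width after n steps is 7/2^n. Need 2^n ≥ 7/0.001 = 7000.
2^12 = 4096 < 7000 ≤ 2^13 = 8192, so n = 13.

13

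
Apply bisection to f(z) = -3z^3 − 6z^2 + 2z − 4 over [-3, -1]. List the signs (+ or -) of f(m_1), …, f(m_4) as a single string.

m = -2, f(m) = -8 (−); new bracket [-3, -2]
m = -2.5, f(m) = 0.375 (+); new bracket [-2.5, -2]
m = -2.25, f(m) = -4.703125 (−); new bracket [-2.5, -2.25]
m = -2.375, f(m) = -2.4043 (−); new bracket [-2.5, -2.375]

-+--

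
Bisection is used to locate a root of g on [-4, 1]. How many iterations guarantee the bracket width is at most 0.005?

Width after n steps is 5/2^n. Need 2^n ≥ 5/0.005 = 1000.
2^9 = 512 < 1000 ≤ 2^10 = 1024, so n = 10.

10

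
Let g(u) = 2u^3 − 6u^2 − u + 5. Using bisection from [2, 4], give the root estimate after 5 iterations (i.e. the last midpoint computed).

2.8125

m = 3, g(m) = 2 (+); new bracket [2, 3]
m = 2.5, g(m) = -3.75 (−); new bracket [2.5, 3]
m = 2.75, g(m) = -1.53125 (−); new bracket [2.75, 3]
m = 2.875, g(m) = 0.0586 (+); new bracket [2.75, 2.875]
m = 2.8125, g(m) = -0.7788 (−); new bracket [2.8125, 2.875]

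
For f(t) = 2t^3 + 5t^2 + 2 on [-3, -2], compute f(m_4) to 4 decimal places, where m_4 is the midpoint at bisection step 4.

f(-2.5) = 2 > 0, so the root lies in [-3, -2.5]
f(-2.75) = -1.78125 < 0, so the root lies in [-2.75, -2.5]
f(-2.625) = 0.277344 > 0, so the root lies in [-2.75, -2.625]
f(-2.6875) = -0.7085 < 0, so the root lies in [-2.6875, -2.625]

-0.7085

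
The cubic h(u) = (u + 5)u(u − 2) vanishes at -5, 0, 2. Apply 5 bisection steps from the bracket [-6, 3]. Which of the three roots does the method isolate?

-5

midpoint -1.5: h = 18.375 > 0 → [-6, -1.5]
midpoint -3.75: h = 26.953125 > 0 → [-6, -3.75]
midpoint -4.875: h = 4.189453 > 0 → [-6, -4.875]
midpoint -5.4375: h = -17.6931 < 0 → [-5.4375, -4.875]
midpoint -5.15625: h = -5.7655 < 0 → [-5.15625, -4.875]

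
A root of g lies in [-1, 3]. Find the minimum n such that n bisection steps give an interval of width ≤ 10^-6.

Width after n steps is 4/2^n. Need 2^n ≥ 4/10^-6 = 4000000.
2^21 = 2097152 < 4000000 ≤ 2^22 = 4194304, so n = 22.

22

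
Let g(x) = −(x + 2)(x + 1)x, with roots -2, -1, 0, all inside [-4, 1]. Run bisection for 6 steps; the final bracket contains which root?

midpoint -1.5: g = -0.375 < 0 → [-4, -1.5]
midpoint -2.75: g = 3.609375 > 0 → [-2.75, -1.5]
midpoint -2.125: g = 0.298828 > 0 → [-2.125, -1.5]
midpoint -1.8125: g = -0.2761 < 0 → [-2.125, -1.8125]
midpoint -1.96875: g = -0.0596 < 0 → [-2.125, -1.96875]
midpoint -2.046875: g = 0.1004 > 0 → [-2.046875, -1.96875]

-2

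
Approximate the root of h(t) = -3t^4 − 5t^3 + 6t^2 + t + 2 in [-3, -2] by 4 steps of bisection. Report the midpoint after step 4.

t = -2.5 gives h = -2.0625, negative; keep [-2.5, -2]
t = -2.25 gives h = 10.191406, positive; keep [-2.5, -2.25]
t = -2.375 gives h = 5.001221, positive; keep [-2.5, -2.375]
t = -2.4375 gives h = 1.7209, positive; keep [-2.5, -2.4375]

-2.4375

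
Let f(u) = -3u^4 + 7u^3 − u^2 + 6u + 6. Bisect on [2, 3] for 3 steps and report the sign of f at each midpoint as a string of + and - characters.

midpoint 2.5: f = 6.9375 > 0 → [2.5, 3]
midpoint 2.75: f = -11.058594 < 0 → [2.5, 2.75]
midpoint 2.625: f = -0.967529 < 0 → [2.5, 2.625]

+--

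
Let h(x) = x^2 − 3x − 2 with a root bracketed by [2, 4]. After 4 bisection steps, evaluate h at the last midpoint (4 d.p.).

0.2656

x = 3 gives h = -2, negative; keep [3, 4]
x = 3.5 gives h = -0.25, negative; keep [3.5, 4]
x = 3.75 gives h = 0.8125, positive; keep [3.5, 3.75]
x = 3.625 gives h = 0.2656, positive; keep [3.5, 3.625]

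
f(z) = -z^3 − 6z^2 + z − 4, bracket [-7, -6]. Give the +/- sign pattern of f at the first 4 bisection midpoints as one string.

+-++

f(-6.5) = 10.625 > 0, so the root lies in [-6.5, -6]
f(-6.25) = -0.484375 < 0, so the root lies in [-6.5, -6.25]
f(-6.375) = 4.865234 > 0, so the root lies in [-6.375, -6.25]
f(-6.3125) = 2.1399 > 0, so the root lies in [-6.3125, -6.25]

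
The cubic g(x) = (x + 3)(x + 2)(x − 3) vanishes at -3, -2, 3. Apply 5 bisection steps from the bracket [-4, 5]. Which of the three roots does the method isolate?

m = 0.5, g(m) = -21.875 (−); new bracket [0.5, 5]
m = 2.75, g(m) = -6.828125 (−); new bracket [2.75, 5]
m = 3.875, g(m) = 35.341797 (+); new bracket [2.75, 3.875]
m = 3.3125, g(m) = 10.4797 (+); new bracket [2.75, 3.3125]
m = 3.03125, g(m) = 0.9483 (+); new bracket [2.75, 3.03125]

3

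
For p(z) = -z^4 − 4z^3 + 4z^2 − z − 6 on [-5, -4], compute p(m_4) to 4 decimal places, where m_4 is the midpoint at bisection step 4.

0.8933

m = -4.5, p(m) = 33.9375 (+); new bracket [-5, -4.5]
m = -4.75, p(m) = 8.621094 (+); new bracket [-5, -4.75]
m = -4.875, p(m) = -7.437744 (−); new bracket [-4.875, -4.75]
m = -4.8125, p(m) = 0.8933 (+); new bracket [-4.875, -4.8125]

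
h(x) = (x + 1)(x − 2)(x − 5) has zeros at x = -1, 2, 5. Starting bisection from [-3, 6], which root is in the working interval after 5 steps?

-1

m = 1.5, h(m) = 4.375 (+); new bracket [-3, 1.5]
m = -0.75, h(m) = 3.953125 (+); new bracket [-3, -0.75]
m = -1.875, h(m) = -23.310547 (−); new bracket [-1.875, -0.75]
m = -1.3125, h(m) = -6.5344 (−); new bracket [-1.3125, -0.75]
m = -1.03125, h(m) = -0.5713 (−); new bracket [-1.03125, -0.75]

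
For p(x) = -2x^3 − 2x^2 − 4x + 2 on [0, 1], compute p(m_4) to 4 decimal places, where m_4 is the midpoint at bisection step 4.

-0.3003

m = 0.5, p(m) = -0.75 (−); new bracket [0, 0.5]
m = 0.25, p(m) = 0.84375 (+); new bracket [0.25, 0.5]
m = 0.375, p(m) = 0.113281 (+); new bracket [0.375, 0.5]
m = 0.4375, p(m) = -0.3003 (−); new bracket [0.375, 0.4375]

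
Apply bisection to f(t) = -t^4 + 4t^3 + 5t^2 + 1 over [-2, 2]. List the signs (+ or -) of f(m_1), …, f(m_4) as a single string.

m = 0, f(m) = 1 (+); new bracket [-2, 0]
m = -1, f(m) = 1 (+); new bracket [-2, -1]
m = -1.5, f(m) = -6.3125 (−); new bracket [-1.5, -1]
m = -1.25, f(m) = -1.4414 (−); new bracket [-1.25, -1]

++--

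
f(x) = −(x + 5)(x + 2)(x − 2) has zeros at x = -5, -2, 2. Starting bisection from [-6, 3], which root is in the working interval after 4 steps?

2

x = -1.5 gives f = 6.125, positive; keep [-1.5, 3]
x = 0.75 gives f = 19.765625, positive; keep [0.75, 3]
x = 1.875 gives f = 3.330078, positive; keep [1.875, 3]
x = 2.4375 gives f = -14.4392, negative; keep [1.875, 2.4375]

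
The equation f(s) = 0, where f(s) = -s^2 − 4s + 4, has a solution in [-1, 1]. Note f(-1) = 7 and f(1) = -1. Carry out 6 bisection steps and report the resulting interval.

[0.8125, 0.84375]

s = 0 gives f = 4, positive; keep [0, 1]
s = 0.5 gives f = 1.75, positive; keep [0.5, 1]
s = 0.75 gives f = 0.4375, positive; keep [0.75, 1]
s = 0.875 gives f = -0.2656, negative; keep [0.75, 0.875]
s = 0.8125 gives f = 0.0898, positive; keep [0.8125, 0.875]
s = 0.84375 gives f = -0.0869, negative; keep [0.8125, 0.84375]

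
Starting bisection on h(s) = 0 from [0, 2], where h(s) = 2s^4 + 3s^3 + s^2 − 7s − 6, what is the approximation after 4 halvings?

1.375

midpoint 1: h = -7 < 0 → [1, 2]
midpoint 1.5: h = 6 > 0 → [1, 1.5]
midpoint 1.25: h = -2.445312 < 0 → [1.25, 1.5]
midpoint 1.375: h = 1.2134 > 0 → [1.25, 1.375]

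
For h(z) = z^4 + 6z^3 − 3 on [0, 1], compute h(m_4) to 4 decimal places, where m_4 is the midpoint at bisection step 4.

m = 0.5, h(m) = -2.1875 (−); new bracket [0.5, 1]
m = 0.75, h(m) = -0.152344 (−); new bracket [0.75, 1]
m = 0.875, h(m) = 1.605713 (+); new bracket [0.75, 0.875]
m = 0.8125, h(m) = 0.6541 (+); new bracket [0.75, 0.8125]

0.6541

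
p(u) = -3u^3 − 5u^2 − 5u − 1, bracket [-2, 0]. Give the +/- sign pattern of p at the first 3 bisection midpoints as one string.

u = -1 gives p = 2, positive; keep [-1, 0]
u = -0.5 gives p = 0.625, positive; keep [-0.5, 0]
u = -0.25 gives p = -0.015625, negative; keep [-0.5, -0.25]

++-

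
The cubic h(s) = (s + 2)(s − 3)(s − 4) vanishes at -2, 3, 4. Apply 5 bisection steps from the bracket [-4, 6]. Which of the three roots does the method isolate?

s = 1 gives h = 18, positive; keep [-4, 1]
s = -1.5 gives h = 12.375, positive; keep [-4, -1.5]
s = -2.75 gives h = -29.109375, negative; keep [-2.75, -1.5]
s = -2.125 gives h = -3.9238, negative; keep [-2.125, -1.5]
s = -1.8125 gives h = 5.2449, positive; keep [-2.125, -1.8125]

-2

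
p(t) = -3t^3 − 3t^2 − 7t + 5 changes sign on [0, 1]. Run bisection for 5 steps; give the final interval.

midpoint 0.5: p = 0.375 > 0 → [0.5, 1]
midpoint 0.75: p = -3.203125 < 0 → [0.5, 0.75]
midpoint 0.625: p = -1.279297 < 0 → [0.5, 0.625]
midpoint 0.5625: p = -0.4207 < 0 → [0.5, 0.5625]
midpoint 0.53125: p = -0.0152 < 0 → [0.5, 0.53125]

[0.5, 0.53125]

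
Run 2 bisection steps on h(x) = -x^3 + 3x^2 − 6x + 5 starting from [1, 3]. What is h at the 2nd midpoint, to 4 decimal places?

-0.6250

x = 2 gives h = -3, negative; keep [1, 2]
x = 1.5 gives h = -0.625, negative; keep [1, 1.5]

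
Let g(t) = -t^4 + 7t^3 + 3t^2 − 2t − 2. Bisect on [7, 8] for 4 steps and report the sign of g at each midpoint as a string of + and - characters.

t = 7.5 gives g = -59.1875, negative; keep [7, 7.5]
t = 7.25 gives g = 45.917969, positive; keep [7.25, 7.5]
t = 7.375 gives g = -4.002197, negative; keep [7.25, 7.375]
t = 7.3125 gives g = 21.5996, positive; keep [7.3125, 7.375]

-+-+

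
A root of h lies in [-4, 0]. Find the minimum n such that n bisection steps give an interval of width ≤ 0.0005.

13

Width after n steps is 4/2^n. Need 2^n ≥ 4/0.0005 = 8000.
2^12 = 4096 < 8000 ≤ 2^13 = 8192, so n = 13.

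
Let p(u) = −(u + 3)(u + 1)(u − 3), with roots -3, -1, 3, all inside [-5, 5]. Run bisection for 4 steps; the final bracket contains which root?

midpoint 0: p = 9 > 0 → [0, 5]
midpoint 2.5: p = 9.625 > 0 → [2.5, 5]
midpoint 3.75: p = -24.046875 < 0 → [2.5, 3.75]
midpoint 3.125: p = -3.1582 < 0 → [2.5, 3.125]

3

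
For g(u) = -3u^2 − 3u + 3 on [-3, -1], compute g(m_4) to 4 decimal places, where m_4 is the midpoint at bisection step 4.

-0.0469

g(-2) = -3 < 0, so the root lies in [-2, -1]
g(-1.5) = 0.75 > 0, so the root lies in [-2, -1.5]
g(-1.75) = -0.9375 < 0, so the root lies in [-1.75, -1.5]
g(-1.625) = -0.0469 < 0, so the root lies in [-1.625, -1.5]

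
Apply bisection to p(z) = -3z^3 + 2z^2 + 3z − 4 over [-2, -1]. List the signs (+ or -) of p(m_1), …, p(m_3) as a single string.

++-

midpoint -1.5: p = 6.125 > 0 → [-1.5, -1]
midpoint -1.25: p = 1.234375 > 0 → [-1.25, -1]
midpoint -1.125: p = -0.572266 < 0 → [-1.25, -1.125]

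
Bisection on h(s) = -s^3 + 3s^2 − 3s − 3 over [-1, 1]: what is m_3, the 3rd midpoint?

-0.75

midpoint 0: h = -3 < 0 → [-1, 0]
midpoint -0.5: h = -0.625 < 0 → [-1, -0.5]
midpoint -0.75: h = 1.359375 > 0 → [-0.75, -0.5]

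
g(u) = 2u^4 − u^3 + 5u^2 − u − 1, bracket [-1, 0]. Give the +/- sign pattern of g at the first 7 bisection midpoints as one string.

+-+-+--

midpoint -0.5: g = 1 > 0 → [-0.5, 0]
midpoint -0.25: g = -0.414062 < 0 → [-0.5, -0.25]
midpoint -0.375: g = 0.17041 > 0 → [-0.375, -0.25]
midpoint -0.3125: g = -0.1496 < 0 → [-0.375, -0.3125]
midpoint -0.34375: g = 0.0031 > 0 → [-0.34375, -0.3125]
midpoint -0.328125: g = -0.075 < 0 → [-0.34375, -0.328125]
midpoint -0.3359375: g = -0.0364 < 0 → [-0.34375, -0.3359375]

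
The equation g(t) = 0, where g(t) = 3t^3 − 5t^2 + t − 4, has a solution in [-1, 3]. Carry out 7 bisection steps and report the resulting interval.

[1.84375, 1.875]

m = 1, g(m) = -5 (−); new bracket [1, 3]
m = 2, g(m) = 2 (+); new bracket [1, 2]
m = 1.5, g(m) = -3.625 (−); new bracket [1.5, 2]
m = 1.75, g(m) = -1.4844 (−); new bracket [1.75, 2]
m = 1.875, g(m) = 0.0723 (+); new bracket [1.75, 1.875]
m = 1.8125, g(m) = -0.7502 (−); new bracket [1.8125, 1.875]
m = 1.84375, g(m) = -0.3503 (−); new bracket [1.84375, 1.875]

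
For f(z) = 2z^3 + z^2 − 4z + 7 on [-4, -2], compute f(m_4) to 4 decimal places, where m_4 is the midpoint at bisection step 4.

0.8242

midpoint -3: f = -26 < 0 → [-3, -2]
midpoint -2.5: f = -8 < 0 → [-2.5, -2]
midpoint -2.25: f = -1.71875 < 0 → [-2.25, -2]
midpoint -2.125: f = 0.8242 > 0 → [-2.25, -2.125]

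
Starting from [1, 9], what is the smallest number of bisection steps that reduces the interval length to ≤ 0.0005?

Width after n steps is 8/2^n. Need 2^n ≥ 8/0.0005 = 16000.
2^13 = 8192 < 16000 ≤ 2^14 = 16384, so n = 14.

14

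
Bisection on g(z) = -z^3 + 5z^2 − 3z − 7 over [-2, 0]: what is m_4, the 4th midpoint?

-0.875

m = -1, g(m) = 2 (+); new bracket [-1, 0]
m = -0.5, g(m) = -4.125 (−); new bracket [-1, -0.5]
m = -0.75, g(m) = -1.515625 (−); new bracket [-1, -0.75]
m = -0.875, g(m) = 0.123 (+); new bracket [-0.875, -0.75]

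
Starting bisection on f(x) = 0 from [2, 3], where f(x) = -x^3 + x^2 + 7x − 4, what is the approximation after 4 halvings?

m = 2.5, f(m) = 4.125 (+); new bracket [2.5, 3]
m = 2.75, f(m) = 2.015625 (+); new bracket [2.75, 3]
m = 2.875, f(m) = 0.626953 (+); new bracket [2.875, 3]
m = 2.9375, f(m) = -0.156 (−); new bracket [2.875, 2.9375]

2.9375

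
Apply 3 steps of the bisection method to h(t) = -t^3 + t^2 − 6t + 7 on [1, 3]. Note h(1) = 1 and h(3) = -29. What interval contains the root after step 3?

t = 2 gives h = -9, negative; keep [1, 2]
t = 1.5 gives h = -3.125, negative; keep [1, 1.5]
t = 1.25 gives h = -0.890625, negative; keep [1, 1.25]

[1, 1.25]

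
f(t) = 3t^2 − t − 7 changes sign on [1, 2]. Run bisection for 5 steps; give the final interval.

[1.6875, 1.71875]

midpoint 1.5: f = -1.75 < 0 → [1.5, 2]
midpoint 1.75: f = 0.4375 > 0 → [1.5, 1.75]
midpoint 1.625: f = -0.703125 < 0 → [1.625, 1.75]
midpoint 1.6875: f = -0.1445 < 0 → [1.6875, 1.75]
midpoint 1.71875: f = 0.1436 > 0 → [1.6875, 1.71875]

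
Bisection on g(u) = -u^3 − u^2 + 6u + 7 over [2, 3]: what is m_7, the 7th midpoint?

m = 2.5, g(m) = 0.125 (+); new bracket [2.5, 3]
m = 2.75, g(m) = -4.859375 (−); new bracket [2.5, 2.75]
m = 2.625, g(m) = -2.228516 (−); new bracket [2.5, 2.625]
m = 2.5625, g(m) = -1.0178 (−); new bracket [2.5, 2.5625]
m = 2.53125, g(m) = -0.438 (−); new bracket [2.5, 2.53125]
m = 2.515625, g(m) = -0.1544 (−); new bracket [2.5, 2.515625]
m = 2.5078125, g(m) = -0.0142 (−); new bracket [2.5, 2.5078125]

2.5078125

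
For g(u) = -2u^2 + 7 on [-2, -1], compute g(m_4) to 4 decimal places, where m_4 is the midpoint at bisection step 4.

m = -1.5, g(m) = 2.5 (+); new bracket [-2, -1.5]
m = -1.75, g(m) = 0.875 (+); new bracket [-2, -1.75]
m = -1.875, g(m) = -0.03125 (−); new bracket [-1.875, -1.75]
m = -1.8125, g(m) = 0.4297 (+); new bracket [-1.875, -1.8125]

0.4297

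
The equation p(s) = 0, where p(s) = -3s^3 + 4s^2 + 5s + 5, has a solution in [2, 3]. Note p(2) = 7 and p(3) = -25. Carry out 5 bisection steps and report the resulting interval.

s = 2.5 gives p = -4.375, negative; keep [2, 2.5]
s = 2.25 gives p = 2.328125, positive; keep [2.25, 2.5]
s = 2.375 gives p = -0.751953, negative; keep [2.25, 2.375]
s = 2.3125 gives p = 0.8538, positive; keep [2.3125, 2.375]
s = 2.34375 gives p = 0.0676, positive; keep [2.34375, 2.375]

[2.34375, 2.375]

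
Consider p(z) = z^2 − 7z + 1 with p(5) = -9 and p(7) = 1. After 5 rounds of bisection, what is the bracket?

[6.8125, 6.875]

p(6) = -5 < 0, so the root lies in [6, 7]
p(6.5) = -2.25 < 0, so the root lies in [6.5, 7]
p(6.75) = -0.6875 < 0, so the root lies in [6.75, 7]
p(6.875) = 0.1406 > 0, so the root lies in [6.75, 6.875]
p(6.8125) = -0.2773 < 0, so the root lies in [6.8125, 6.875]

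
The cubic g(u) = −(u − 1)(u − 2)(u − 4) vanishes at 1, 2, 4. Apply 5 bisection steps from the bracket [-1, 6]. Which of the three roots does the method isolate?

4

m = 2.5, g(m) = 1.125 (+); new bracket [2.5, 6]
m = 4.25, g(m) = -1.828125 (−); new bracket [2.5, 4.25]
m = 3.375, g(m) = 2.041016 (+); new bracket [3.375, 4.25]
m = 3.8125, g(m) = 0.9558 (+); new bracket [3.8125, 4.25]
m = 4.03125, g(m) = -0.1924 (−); new bracket [3.8125, 4.03125]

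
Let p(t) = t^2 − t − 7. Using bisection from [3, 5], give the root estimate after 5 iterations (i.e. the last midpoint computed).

3.1875

t = 4 gives p = 5, positive; keep [3, 4]
t = 3.5 gives p = 1.75, positive; keep [3, 3.5]
t = 3.25 gives p = 0.3125, positive; keep [3, 3.25]
t = 3.125 gives p = -0.3594, negative; keep [3.125, 3.25]
t = 3.1875 gives p = -0.0273, negative; keep [3.1875, 3.25]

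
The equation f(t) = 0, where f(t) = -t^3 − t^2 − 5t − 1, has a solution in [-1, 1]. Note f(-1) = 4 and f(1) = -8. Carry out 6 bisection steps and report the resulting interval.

[-0.21875, -0.1875]

t = 0 gives f = -1, negative; keep [-1, 0]
t = -0.5 gives f = 1.375, positive; keep [-0.5, 0]
t = -0.25 gives f = 0.203125, positive; keep [-0.25, 0]
t = -0.125 gives f = -0.3887, negative; keep [-0.25, -0.125]
t = -0.1875 gives f = -0.0911, negative; keep [-0.25, -0.1875]
t = -0.21875 gives f = 0.0564, positive; keep [-0.21875, -0.1875]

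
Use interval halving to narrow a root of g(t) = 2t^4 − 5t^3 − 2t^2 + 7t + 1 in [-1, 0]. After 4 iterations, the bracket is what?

midpoint -0.5: g = -2.25 < 0 → [-0.5, 0]
midpoint -0.25: g = -0.789062 < 0 → [-0.25, 0]
midpoint -0.125: g = 0.104004 > 0 → [-0.25, -0.125]
midpoint -0.1875: g = -0.3474 < 0 → [-0.1875, -0.125]

[-0.1875, -0.125]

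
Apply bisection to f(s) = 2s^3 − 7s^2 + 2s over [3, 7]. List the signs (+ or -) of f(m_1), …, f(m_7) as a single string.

++++-+-

s = 5 gives f = 85, positive; keep [3, 5]
s = 4 gives f = 24, positive; keep [3, 4]
s = 3.5 gives f = 7, positive; keep [3, 3.5]
s = 3.25 gives f = 1.2188, positive; keep [3, 3.25]
s = 3.125 gives f = -1.0742, negative; keep [3.125, 3.25]
s = 3.1875 gives f = 0.0249, positive; keep [3.125, 3.1875]
s = 3.15625 gives f = -0.5363, negative; keep [3.15625, 3.1875]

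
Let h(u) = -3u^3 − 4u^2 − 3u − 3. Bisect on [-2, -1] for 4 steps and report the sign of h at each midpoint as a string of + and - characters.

++--

h(-1.5) = 2.625 > 0, so the root lies in [-1.5, -1]
h(-1.25) = 0.359375 > 0, so the root lies in [-1.25, -1]
h(-1.125) = -0.416016 < 0, so the root lies in [-1.25, -1.125]
h(-1.1875) = -0.0544 < 0, so the root lies in [-1.25, -1.1875]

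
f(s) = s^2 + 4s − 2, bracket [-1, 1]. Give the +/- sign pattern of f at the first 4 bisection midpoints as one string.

-+--

s = 0 gives f = -2, negative; keep [0, 1]
s = 0.5 gives f = 0.25, positive; keep [0, 0.5]
s = 0.25 gives f = -0.9375, negative; keep [0.25, 0.5]
s = 0.375 gives f = -0.3594, negative; keep [0.375, 0.5]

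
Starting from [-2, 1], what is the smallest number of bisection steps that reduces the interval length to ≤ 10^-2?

Width after n steps is 3/2^n. Need 2^n ≥ 3/10^-2 = 300.
2^8 = 256 < 300 ≤ 2^9 = 512, so n = 9.

9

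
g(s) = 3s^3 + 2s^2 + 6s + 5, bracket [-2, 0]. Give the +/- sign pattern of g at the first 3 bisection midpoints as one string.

s = -1 gives g = -2, negative; keep [-1, 0]
s = -0.5 gives g = 2.125, positive; keep [-1, -0.5]
s = -0.75 gives g = 0.359375, positive; keep [-1, -0.75]

-++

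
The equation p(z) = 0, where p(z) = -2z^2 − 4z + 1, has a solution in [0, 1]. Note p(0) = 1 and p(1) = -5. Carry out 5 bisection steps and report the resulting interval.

[0.21875, 0.25]

m = 0.5, p(m) = -1.5 (−); new bracket [0, 0.5]
m = 0.25, p(m) = -0.125 (−); new bracket [0, 0.25]
m = 0.125, p(m) = 0.46875 (+); new bracket [0.125, 0.25]
m = 0.1875, p(m) = 0.1797 (+); new bracket [0.1875, 0.25]
m = 0.21875, p(m) = 0.0293 (+); new bracket [0.21875, 0.25]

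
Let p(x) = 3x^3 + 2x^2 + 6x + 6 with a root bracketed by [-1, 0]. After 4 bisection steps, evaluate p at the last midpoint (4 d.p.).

midpoint -0.5: p = 3.125 > 0 → [-1, -0.5]
midpoint -0.75: p = 1.359375 > 0 → [-1, -0.75]
midpoint -0.875: p = 0.271484 > 0 → [-1, -0.875]
midpoint -0.9375: p = -0.3391 < 0 → [-0.9375, -0.875]

-0.3391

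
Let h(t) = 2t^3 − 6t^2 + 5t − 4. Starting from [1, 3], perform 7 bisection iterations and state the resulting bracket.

[2.28125, 2.296875]

m = 2, h(m) = -2 (−); new bracket [2, 3]
m = 2.5, h(m) = 2.25 (+); new bracket [2, 2.5]
m = 2.25, h(m) = -0.34375 (−); new bracket [2.25, 2.5]
m = 2.375, h(m) = 0.8242 (+); new bracket [2.25, 2.375]
m = 2.3125, h(m) = 0.2095 (+); new bracket [2.25, 2.3125]
m = 2.28125, h(m) = -0.0746 (−); new bracket [2.28125, 2.3125]
m = 2.296875, h(m) = 0.0655 (+); new bracket [2.28125, 2.296875]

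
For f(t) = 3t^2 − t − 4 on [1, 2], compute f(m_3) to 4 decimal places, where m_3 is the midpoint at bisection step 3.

0.2969

m = 1.5, f(m) = 1.25 (+); new bracket [1, 1.5]
m = 1.25, f(m) = -0.5625 (−); new bracket [1.25, 1.5]
m = 1.375, f(m) = 0.296875 (+); new bracket [1.25, 1.375]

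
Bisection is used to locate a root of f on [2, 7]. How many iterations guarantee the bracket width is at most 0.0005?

14

Width after n steps is 5/2^n. Need 2^n ≥ 5/0.0005 = 10000.
2^13 = 8192 < 10000 ≤ 2^14 = 16384, so n = 14.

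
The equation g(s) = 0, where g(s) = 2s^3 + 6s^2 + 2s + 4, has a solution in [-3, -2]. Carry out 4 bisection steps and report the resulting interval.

[-2.9375, -2.875]

midpoint -2.5: g = 5.25 > 0 → [-3, -2.5]
midpoint -2.75: g = 2.28125 > 0 → [-3, -2.75]
midpoint -2.875: g = 0.316406 > 0 → [-3, -2.875]
midpoint -2.9375: g = -0.7964 < 0 → [-2.9375, -2.875]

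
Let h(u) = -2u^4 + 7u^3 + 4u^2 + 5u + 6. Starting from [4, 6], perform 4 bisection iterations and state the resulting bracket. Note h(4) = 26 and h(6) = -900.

[4.125, 4.25]

u = 5 gives h = -244, negative; keep [4, 5]
u = 4.5 gives h = -72.75, negative; keep [4, 4.5]
u = 4.25 gives h = -15.648438, negative; keep [4, 4.25]
u = 4.125 gives h = 6.9507, positive; keep [4.125, 4.25]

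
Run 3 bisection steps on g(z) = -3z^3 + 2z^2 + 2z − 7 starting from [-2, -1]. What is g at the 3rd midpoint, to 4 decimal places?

1.8301

z = -1.5 gives g = 4.625, positive; keep [-1.5, -1]
z = -1.25 gives g = -0.515625, negative; keep [-1.5, -1.25]
z = -1.375 gives g = 1.830078, positive; keep [-1.375, -1.25]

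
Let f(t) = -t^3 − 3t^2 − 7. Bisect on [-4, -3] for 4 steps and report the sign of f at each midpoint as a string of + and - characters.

-+++

midpoint -3.5: f = -0.875 < 0 → [-4, -3.5]
midpoint -3.75: f = 3.546875 > 0 → [-3.75, -3.5]
midpoint -3.625: f = 1.212891 > 0 → [-3.625, -3.5]
midpoint -3.5625: f = 0.1389 > 0 → [-3.5625, -3.5]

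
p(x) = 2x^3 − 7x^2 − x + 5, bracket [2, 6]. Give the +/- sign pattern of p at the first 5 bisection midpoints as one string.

p(4) = 17 > 0, so the root lies in [2, 4]
p(3) = -7 < 0, so the root lies in [3, 4]
p(3.5) = 1.5 > 0, so the root lies in [3, 3.5]
p(3.25) = -3.5312 < 0, so the root lies in [3.25, 3.5]
p(3.375) = -1.2227 < 0, so the root lies in [3.375, 3.5]

+-+--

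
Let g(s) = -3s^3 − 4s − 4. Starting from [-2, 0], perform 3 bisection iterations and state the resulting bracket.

s = -1 gives g = 3, positive; keep [-1, 0]
s = -0.5 gives g = -1.625, negative; keep [-1, -0.5]
s = -0.75 gives g = 0.265625, positive; keep [-0.75, -0.5]

[-0.75, -0.5]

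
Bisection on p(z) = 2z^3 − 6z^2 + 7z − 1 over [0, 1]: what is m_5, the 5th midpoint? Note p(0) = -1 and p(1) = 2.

midpoint 0.5: p = 1.25 > 0 → [0, 0.5]
midpoint 0.25: p = 0.40625 > 0 → [0, 0.25]
midpoint 0.125: p = -0.214844 < 0 → [0.125, 0.25]
midpoint 0.1875: p = 0.1147 > 0 → [0.125, 0.1875]
midpoint 0.15625: p = -0.0451 < 0 → [0.15625, 0.1875]

0.15625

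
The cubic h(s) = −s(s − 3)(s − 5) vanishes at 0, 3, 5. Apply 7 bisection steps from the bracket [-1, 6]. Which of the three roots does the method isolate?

0

midpoint 2.5: h = -3.125 < 0 → [-1, 2.5]
midpoint 0.75: h = -7.171875 < 0 → [-1, 0.75]
midpoint -0.125: h = 2.001953 > 0 → [-0.125, 0.75]
midpoint 0.3125: h = -3.9368 < 0 → [-0.125, 0.3125]
midpoint 0.09375: h = -1.3368 < 0 → [-0.125, 0.09375]
midpoint -0.015625: h = 0.2363 > 0 → [-0.015625, 0.09375]
midpoint 0.0390625: h = -0.5738 < 0 → [-0.015625, 0.0390625]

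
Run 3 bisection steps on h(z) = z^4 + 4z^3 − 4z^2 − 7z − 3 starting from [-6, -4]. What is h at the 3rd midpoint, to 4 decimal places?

z = -5 gives h = 57, positive; keep [-5, -4]
z = -4.5 gives h = -6.9375, negative; keep [-5, -4.5]
z = -4.75 gives h = 20.378906, positive; keep [-4.75, -4.5]

20.3789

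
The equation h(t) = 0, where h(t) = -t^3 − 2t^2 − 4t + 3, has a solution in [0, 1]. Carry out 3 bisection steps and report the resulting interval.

[0.5, 0.625]

midpoint 0.5: h = 0.375 > 0 → [0.5, 1]
midpoint 0.75: h = -1.546875 < 0 → [0.5, 0.75]
midpoint 0.625: h = -0.525391 < 0 → [0.5, 0.625]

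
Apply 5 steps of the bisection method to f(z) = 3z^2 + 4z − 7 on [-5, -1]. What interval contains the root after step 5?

[-2.375, -2.25]

m = -3, f(m) = 8 (+); new bracket [-3, -1]
m = -2, f(m) = -3 (−); new bracket [-3, -2]
m = -2.5, f(m) = 1.75 (+); new bracket [-2.5, -2]
m = -2.25, f(m) = -0.8125 (−); new bracket [-2.5, -2.25]
m = -2.375, f(m) = 0.4219 (+); new bracket [-2.375, -2.25]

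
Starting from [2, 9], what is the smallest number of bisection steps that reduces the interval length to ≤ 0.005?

11

Width after n steps is 7/2^n. Need 2^n ≥ 7/0.005 = 1400.
2^10 = 1024 < 1400 ≤ 2^11 = 2048, so n = 11.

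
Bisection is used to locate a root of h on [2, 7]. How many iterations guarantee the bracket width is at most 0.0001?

16

Width after n steps is 5/2^n. Need 2^n ≥ 5/0.0001 = 50000.
2^15 = 32768 < 50000 ≤ 2^16 = 65536, so n = 16.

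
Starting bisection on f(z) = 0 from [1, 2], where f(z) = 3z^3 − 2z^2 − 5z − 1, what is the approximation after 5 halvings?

midpoint 1.5: f = -2.875 < 0 → [1.5, 2]
midpoint 1.75: f = 0.203125 > 0 → [1.5, 1.75]
midpoint 1.625: f = -1.533203 < 0 → [1.625, 1.75]
midpoint 1.6875: f = -0.7166 < 0 → [1.6875, 1.75]
midpoint 1.71875: f = -0.2699 < 0 → [1.71875, 1.75]

1.71875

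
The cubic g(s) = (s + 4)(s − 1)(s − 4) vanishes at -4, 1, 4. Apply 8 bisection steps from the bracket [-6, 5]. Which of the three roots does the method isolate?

-4

g(-0.5) = 23.625 > 0, so the root lies in [-6, -0.5]
g(-3.25) = 23.109375 > 0, so the root lies in [-6, -3.25]
g(-4.625) = -30.322266 < 0, so the root lies in [-4.625, -3.25]
g(-3.9375) = 2.4495 > 0, so the root lies in [-4.625, -3.9375]
g(-4.28125) = -12.3006 < 0, so the root lies in [-4.28125, -3.9375]
g(-4.109375) = -4.5318 < 0, so the root lies in [-4.109375, -3.9375]
g(-4.0234375) = -0.9447 < 0, so the root lies in [-4.0234375, -3.9375]
g(-3.98046875) = 0.7763 > 0, so the root lies in [-4.0234375, -3.98046875]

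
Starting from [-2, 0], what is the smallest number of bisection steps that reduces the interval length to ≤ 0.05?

Width after n steps is 2/2^n. Need 2^n ≥ 2/0.05 = 40.
2^5 = 32 < 40 ≤ 2^6 = 64, so n = 6.

6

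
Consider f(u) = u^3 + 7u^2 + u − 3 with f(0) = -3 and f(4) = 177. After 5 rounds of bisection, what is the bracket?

f(2) = 35 > 0, so the root lies in [0, 2]
f(1) = 6 > 0, so the root lies in [0, 1]
f(0.5) = -0.625 < 0, so the root lies in [0.5, 1]
f(0.75) = 2.1094 > 0, so the root lies in [0.5, 0.75]
f(0.625) = 0.6035 > 0, so the root lies in [0.5, 0.625]

[0.5, 0.625]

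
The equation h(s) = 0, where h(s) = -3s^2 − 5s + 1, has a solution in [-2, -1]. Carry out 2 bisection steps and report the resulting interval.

midpoint -1.5: h = 1.75 > 0 → [-2, -1.5]
midpoint -1.75: h = 0.5625 > 0 → [-2, -1.75]

[-2, -1.75]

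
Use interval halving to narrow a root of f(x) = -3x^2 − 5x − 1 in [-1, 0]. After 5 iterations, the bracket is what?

f(-0.5) = 0.75 > 0, so the root lies in [-0.5, 0]
f(-0.25) = 0.0625 > 0, so the root lies in [-0.25, 0]
f(-0.125) = -0.421875 < 0, so the root lies in [-0.25, -0.125]
f(-0.1875) = -0.168 < 0, so the root lies in [-0.25, -0.1875]
f(-0.21875) = -0.0498 < 0, so the root lies in [-0.25, -0.21875]

[-0.25, -0.21875]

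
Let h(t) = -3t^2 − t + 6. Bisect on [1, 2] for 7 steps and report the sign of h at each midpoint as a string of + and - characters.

-+-----

h(1.5) = -2.25 < 0, so the root lies in [1, 1.5]
h(1.25) = 0.0625 > 0, so the root lies in [1.25, 1.5]
h(1.375) = -1.046875 < 0, so the root lies in [1.25, 1.375]
h(1.3125) = -0.4805 < 0, so the root lies in [1.25, 1.3125]
h(1.28125) = -0.2061 < 0, so the root lies in [1.25, 1.28125]
h(1.265625) = -0.071 < 0, so the root lies in [1.25, 1.265625]
h(1.2578125) = -0.0041 < 0, so the root lies in [1.25, 1.2578125]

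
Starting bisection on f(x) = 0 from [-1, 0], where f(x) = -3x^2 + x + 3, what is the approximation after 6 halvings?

f(-0.5) = 1.75 > 0, so the root lies in [-1, -0.5]
f(-0.75) = 0.5625 > 0, so the root lies in [-1, -0.75]
f(-0.875) = -0.171875 < 0, so the root lies in [-0.875, -0.75]
f(-0.8125) = 0.207 > 0, so the root lies in [-0.875, -0.8125]
f(-0.84375) = 0.0205 > 0, so the root lies in [-0.875, -0.84375]
f(-0.859375) = -0.075 < 0, so the root lies in [-0.859375, -0.84375]

-0.859375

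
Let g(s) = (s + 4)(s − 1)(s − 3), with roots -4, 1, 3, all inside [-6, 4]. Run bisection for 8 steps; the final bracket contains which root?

-4

m = -1, g(m) = 24 (+); new bracket [-6, -1]
m = -3.5, g(m) = 14.625 (+); new bracket [-6, -3.5]
m = -4.75, g(m) = -33.421875 (−); new bracket [-4.75, -3.5]
m = -4.125, g(m) = -4.5645 (−); new bracket [-4.125, -3.5]
m = -3.8125, g(m) = 6.1472 (+); new bracket [-4.125, -3.8125]
m = -3.96875, g(m) = 1.0821 (+); new bracket [-4.125, -3.96875]
m = -4.046875, g(m) = -1.6671 (−); new bracket [-4.046875, -3.96875]
m = -4.0078125, g(m) = -0.2742 (−); new bracket [-4.0078125, -3.96875]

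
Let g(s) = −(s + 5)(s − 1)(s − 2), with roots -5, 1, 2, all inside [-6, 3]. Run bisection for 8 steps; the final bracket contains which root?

-5

s = -1.5 gives g = -30.625, negative; keep [-6, -1.5]
s = -3.75 gives g = -34.140625, negative; keep [-6, -3.75]
s = -4.875 gives g = -5.048828, negative; keep [-6, -4.875]
s = -5.4375 gives g = 20.947, positive; keep [-5.4375, -4.875]
s = -5.15625 gives g = 6.8837, positive; keep [-5.15625, -4.875]
s = -5.015625 gives g = 0.6594, positive; keep [-5.015625, -4.875]
s = -4.9453125 gives g = -2.2582, negative; keep [-5.015625, -4.9453125]
s = -4.98046875 gives g = -0.8154, negative; keep [-5.015625, -4.98046875]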